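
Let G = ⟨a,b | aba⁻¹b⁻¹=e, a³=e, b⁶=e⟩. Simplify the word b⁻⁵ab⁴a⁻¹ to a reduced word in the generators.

Multiply left to right, reducing at each step:
  b · a = ab
  (ab) · b⁴ = ab⁵
  (ab⁵) · a⁻¹ = b⁵

Answer: b⁵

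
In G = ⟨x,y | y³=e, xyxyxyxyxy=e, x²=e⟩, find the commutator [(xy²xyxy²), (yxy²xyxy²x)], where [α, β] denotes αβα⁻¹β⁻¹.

[(xy²xyxy²), (yxy²xyxy²x)] = (xy²xyxy²)·(yxy²xyxy²x)·(xy²xyxy²)⁻¹·(yxy²xyxy²x)⁻¹.
  (xy²xyxy²) · (yxy²xyxy²x) = y²x
  (y²x) · (yxy²xyx) = y²xyxy²xyx
  (y²xyxy²xyx) · (xyxy²xyxy²) = xyx

Answer: xyx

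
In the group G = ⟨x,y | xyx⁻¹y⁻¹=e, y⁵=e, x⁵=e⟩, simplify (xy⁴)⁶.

Compute successive powers of (xy⁴), reducing at each step:
  (xy⁴)²: (xy⁴) · x = x²y⁴;   (x²y⁴) · y⁴ = x²y³
  (xy⁴)³: (x²y³) · x = x³y³;   (x³y³) · y⁴ = x³y²
  (xy⁴)⁴: (x³y²) · x = x⁴y²;   (x⁴y²) · y⁴ = x⁴y
  (xy⁴)⁵: (x⁴y) · x = y;   y · y⁴ = e
  (xy⁴)⁶: e · x = x;   x · y⁴ = xy⁴

Answer: xy⁴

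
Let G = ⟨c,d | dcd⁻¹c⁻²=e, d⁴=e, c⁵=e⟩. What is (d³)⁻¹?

The order of (d³) is 4 (smallest k with (d³)ᵏ = e), so (d³)⁻¹ = (d³)³ = d.
Check: (d³) · d → (d³) · d = e, giving e as required.

Answer: d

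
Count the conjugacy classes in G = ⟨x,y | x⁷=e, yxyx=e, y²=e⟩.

The conjugacy classes (representative and size) are:
  [e] (size 1), [x⁶] (size 2), [x⁵] (size 2), [x⁴] (size 2), [xy] (size 7).
Class equation: 1 + 2 + 2 + 2 + 7 = 14 = |G|. So G has 5 conjugacy classes.

Answer: 5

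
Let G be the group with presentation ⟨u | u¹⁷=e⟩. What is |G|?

G is generated by a single element, so G is cyclic. The relator gives u¹⁷ = e and no smaller power is forced to be e, so the 17 powers {e, u, u², u³, u⁴, u⁵, u⁶, u⁷, u⁸, u⁹, u¹², u¹³, u¹¹, u¹⁰, u¹⁴, u¹⁵, u¹⁶} are distinct. Hence |G| = 17.

Answer: 17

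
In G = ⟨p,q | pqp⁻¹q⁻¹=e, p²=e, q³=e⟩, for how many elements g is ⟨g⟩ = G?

G is cyclic of order 6. An element generates G iff its order is 6, and a cyclic group of order 6 has exactly φ(6) = 2 such elements.

Answer: 2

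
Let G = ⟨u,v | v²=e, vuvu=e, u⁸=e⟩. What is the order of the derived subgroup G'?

G' = [G, G] is generated by all commutators. The generator-pair commutators are: [u, v] = u².
The subgroup they normally generate is {e, u², u⁴, u⁶}, of order 4.
Check: |G/G'| = 16/4 = 4 is the order of the abelianisation.

Answer: 4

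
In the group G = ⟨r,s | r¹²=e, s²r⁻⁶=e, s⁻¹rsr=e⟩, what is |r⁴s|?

Compute successive powers until reaching e:
  (r⁴s)¹ = r⁴s, (r⁴s)² = r⁶, (r⁴s)³ = r⁴s⁻¹, (r⁴s)⁴ = e.
The smallest positive k with (r⁴s)ᵏ = e is 4.

Answer: 4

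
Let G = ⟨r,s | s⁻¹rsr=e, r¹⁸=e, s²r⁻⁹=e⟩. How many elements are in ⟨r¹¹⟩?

|⟨r¹¹⟩| equals the order of r¹¹. Compute successive powers until reaching e:
  (r¹¹)¹ = r¹¹, (r¹¹)² = r⁴, (r¹¹)³ = r¹⁵, (r¹¹)⁴ = r⁸, (r¹¹)⁵ = r, (r¹¹)⁶ = r¹², (r¹¹)⁷ = r⁵, (r¹¹)⁸ = r¹⁶, (r¹¹)⁹ = r⁹, (r¹¹)¹⁰ = r², (r¹¹)¹¹ = r¹³, (r¹¹)¹² = r⁶, (r¹¹)¹³ = r¹⁷, (r¹¹)¹⁴ = r¹⁰, (r¹¹)¹⁵ = r³, (r¹¹)¹⁶ = r¹⁴, (r¹¹)¹⁷ = r⁷, (r¹¹)¹⁸ = e.
The smallest positive k with (r¹¹)ᵏ = e is 18, so |⟨r¹¹⟩| = 18.

Answer: 18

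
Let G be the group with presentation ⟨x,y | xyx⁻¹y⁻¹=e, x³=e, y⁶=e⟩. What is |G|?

Enumerate words in the generators, reducing via the relations: the distinct elements are
  {e, x, y, xy, x², y², y³, y⁴, y⁵, xy², xy³, xy⁴, xy⁵, x²y, x²y², x²y³, x²y⁴, x²y⁵}.
No further products give new elements, so |G| = 18.

Answer: 18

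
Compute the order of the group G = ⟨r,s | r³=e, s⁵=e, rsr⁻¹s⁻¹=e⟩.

Enumerate words in the generators, reducing via the relations: the distinct elements are
  {e, r, s, rs, r², s², s³, s⁴, rs², rs³, rs⁴, r²s, r²s², r²s³, r²s⁴}.
No further products give new elements, so |G| = 15.

Answer: 15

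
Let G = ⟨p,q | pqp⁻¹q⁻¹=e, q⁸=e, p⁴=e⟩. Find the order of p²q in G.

Compute successive powers until reaching e:
  (p²q)¹ = p²q, (p²q)² = q², (p²q)³ = p²q³, (p²q)⁴ = q⁴, (p²q)⁵ = p²q⁵, (p²q)⁶ = q⁶, (p²q)⁷ = p²q⁷, (p²q)⁸ = e.
The smallest positive k with (p²q)ᵏ = e is 8.

Answer: 8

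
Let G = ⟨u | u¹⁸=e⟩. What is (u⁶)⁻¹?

The order of (u⁶) is 3 (smallest k with (u⁶)ᵏ = e), so (u⁶)⁻¹ = (u⁶)² = u¹².
Check: (u⁶) · (u¹²) → (u⁶) · u¹² = e, giving e as required.

Answer: u¹²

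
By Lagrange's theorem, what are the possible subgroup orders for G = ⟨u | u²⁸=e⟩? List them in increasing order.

|G| = 28 = 2² · 7. By Lagrange's theorem the order of any subgroup divides 28; the divisors of 28 are 1, 2, 4, 7, 14, 28.

Answer: 1, 2, 4, 7, 14, 28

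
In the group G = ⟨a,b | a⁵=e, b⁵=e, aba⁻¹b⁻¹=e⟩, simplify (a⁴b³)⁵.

Compute successive powers of (a⁴b³), reducing at each step:
  (a⁴b³)²: (a⁴b³) · a⁴ = a³b³;   (a³b³) · b³ = a³b
  (a⁴b³)³: (a³b) · a⁴ = a²b;   (a²b) · b³ = a²b⁴
  (a⁴b³)⁴: (a²b⁴) · a⁴ = ab⁴;   (ab⁴) · b³ = ab²
  (a⁴b³)⁵: (ab²) · a⁴ = b²;   (b²) · b³ = e

Answer: e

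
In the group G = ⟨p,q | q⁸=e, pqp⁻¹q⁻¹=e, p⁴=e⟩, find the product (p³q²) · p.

Compute (p³q²) · p by multiplying left to right and reducing via the relations at each step:
  (p³q²) · p = q²

Answer: q²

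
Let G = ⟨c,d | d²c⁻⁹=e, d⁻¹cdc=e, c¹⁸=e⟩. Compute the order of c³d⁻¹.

Compute successive powers until reaching e:
  (c³d⁻¹)¹ = c³d⁻¹, (c³d⁻¹)² = c⁹, (c³d⁻¹)³ = c³d, (c³d⁻¹)⁴ = e.
The smallest positive k with (c³d⁻¹)ᵏ = e is 4.

Answer: 4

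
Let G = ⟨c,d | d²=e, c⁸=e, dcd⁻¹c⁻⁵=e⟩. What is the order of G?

Enumerate words in the generators, reducing via the relations: the distinct elements are
  {c, d, e, cd, c², c³, c⁴, c⁵, c⁶, c⁷, c²d, c³d, c⁴d, c⁵d, c⁶d, c⁷d}.
No further products give new elements, so |G| = 16.

Answer: 16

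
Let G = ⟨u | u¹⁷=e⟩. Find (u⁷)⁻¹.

The order of (u⁷) is 17 (smallest k with (u⁷)ᵏ = e), so (u⁷)⁻¹ = (u⁷)¹⁶ = u¹⁰.
Check: (u⁷) · (u¹⁰) → (u⁷) · u¹⁰ = e, giving e as required.

Answer: u¹⁰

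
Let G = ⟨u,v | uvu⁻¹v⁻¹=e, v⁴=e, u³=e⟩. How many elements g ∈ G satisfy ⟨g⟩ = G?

G is cyclic of order 12. An element generates G iff its order is 12, and a cyclic group of order 12 has exactly φ(12) = 4 such elements.

Answer: 4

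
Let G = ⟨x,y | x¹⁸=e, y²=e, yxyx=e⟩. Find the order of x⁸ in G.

Compute successive powers until reaching e:
  (x⁸)¹ = x⁸, (x⁸)² = x¹⁶, (x⁸)³ = x⁶, (x⁸)⁴ = x¹⁴, (x⁸)⁵ = x⁴, (x⁸)⁶ = x¹², (x⁸)⁷ = x², (x⁸)⁸ = x¹⁰, (x⁸)⁹ = e.
The smallest positive k with (x⁸)ᵏ = e is 9.

Answer: 9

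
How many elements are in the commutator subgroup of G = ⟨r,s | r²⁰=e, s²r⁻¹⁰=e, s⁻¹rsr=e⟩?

G' = [G, G] is generated by all commutators. The generator-pair commutators are: [r, s] = r².
The subgroup they normally generate is {e, r², r⁴, r⁶, r⁸, r¹⁰, r¹², r¹⁴, r¹⁶, r¹⁸}, of order 10.
Check: |G/G'| = 40/10 = 4 is the order of the abelianisation.

Answer: 10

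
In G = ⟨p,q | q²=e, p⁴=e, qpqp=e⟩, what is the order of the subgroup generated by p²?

|⟨p²⟩| equals the order of p². Compute successive powers until reaching e:
  (p²)¹ = p², (p²)² = e.
The smallest positive k with (p²)ᵏ = e is 2, so |⟨p²⟩| = 2.

Answer: 2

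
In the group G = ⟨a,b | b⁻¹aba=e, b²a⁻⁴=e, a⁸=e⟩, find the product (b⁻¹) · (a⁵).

Compute (b⁻¹) · (a⁵) by multiplying left to right and reducing via the relations at each step:
  (b⁻¹) · a⁵ = a³b⁻¹

Answer: a³b⁻¹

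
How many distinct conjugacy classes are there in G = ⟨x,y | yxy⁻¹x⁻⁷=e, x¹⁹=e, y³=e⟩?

The conjugacy classes (representative and size) are:
  [e] (size 1), [x¹¹] (size 3), [x¹⁴] (size 3), [x⁶] (size 3), [x¹⁷] (size 3), [x¹²] (size 3), [x¹⁰] (size 3), [x²y] (size 19), [x¹⁸y²] (size 19).
Class equation: 1 + 3 + 3 + 3 + 3 + 3 + 3 + 19 + 19 = 57 = |G|. So G has 9 conjugacy classes.

Answer: 9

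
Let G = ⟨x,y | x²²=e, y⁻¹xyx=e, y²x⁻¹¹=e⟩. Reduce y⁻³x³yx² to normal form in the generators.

Multiply left to right, reducing at each step:
  y · x³ = x⁸y⁻¹
  (x⁸y⁻¹) · y = x⁸
  (x⁸) · x² = x¹⁰

Answer: x¹⁰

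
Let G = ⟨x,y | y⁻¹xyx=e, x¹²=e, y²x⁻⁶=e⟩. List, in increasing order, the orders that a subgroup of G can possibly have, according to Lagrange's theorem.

|G| = 24 = 2³ · 3. By Lagrange's theorem the order of any subgroup divides 24; the divisors of 24 are 1, 2, 3, 4, 6, 8, 12, 24.

Answer: 1, 2, 3, 4, 6, 8, 12, 24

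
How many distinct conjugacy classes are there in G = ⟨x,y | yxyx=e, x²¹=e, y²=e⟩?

The conjugacy classes (representative and size) are:
  [e] (size 1), [x²⁰] (size 2), [x²] (size 2), [x³] (size 2), [x¹⁷] (size 2), [x⁵] (size 2), [x⁶] (size 2), [x⁷] (size 2), [x⁸] (size 2), [x⁹] (size 2), [x¹⁰] (size 2), [y] (size 21).
Class equation: 1 + 2 + 2 + 2 + 2 + 2 + 2 + 2 + 2 + 2 + 2 + 21 = 42 = |G|. So G has 12 conjugacy classes.

Answer: 12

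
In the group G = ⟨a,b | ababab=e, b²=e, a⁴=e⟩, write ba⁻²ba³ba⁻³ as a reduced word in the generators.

Multiply left to right, reducing at each step:
  b · a⁻² = ba²
  (ba²) · b = ba²b
  (ba²b) · a³ = aba²b
  (aba²b) · b = aba²
  (aba²) · a⁻³ = aba³

Answer: aba³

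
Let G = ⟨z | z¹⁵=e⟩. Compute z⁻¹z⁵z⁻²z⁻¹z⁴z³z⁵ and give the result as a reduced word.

Multiply left to right, reducing at each step:
  (z¹⁴) · z⁵ = z⁴
  (z⁴) · z⁻² = z²
  (z²) · z⁻¹ = z
  z · z⁴ = z⁵
  (z⁵) · z³ = z⁸
  (z⁸) · z⁵ = z¹³

Answer: z¹³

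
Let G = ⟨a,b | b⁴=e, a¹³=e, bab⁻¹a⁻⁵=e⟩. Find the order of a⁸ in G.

Compute successive powers until reaching e:
  (a⁸)¹ = a⁸, (a⁸)² = a³, (a⁸)³ = a¹¹, (a⁸)⁴ = a⁶, (a⁸)⁵ = a, (a⁸)⁶ = a⁹, (a⁸)⁷ = a⁴, (a⁸)⁸ = a¹², (a⁸)⁹ = a⁷, (a⁸)¹⁰ = a², (a⁸)¹¹ = a¹⁰, (a⁸)¹² = a⁵, (a⁸)¹³ = e.
The smallest positive k with (a⁸)ᵏ = e is 13.

Answer: 13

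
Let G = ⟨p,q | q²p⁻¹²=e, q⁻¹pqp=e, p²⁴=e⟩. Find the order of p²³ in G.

Compute successive powers until reaching e:
  (p²³)¹ = p²³, (p²³)² = p²², (p²³)³ = p²¹, (p²³)⁴ = p²⁰, (p²³)⁵ = p¹⁹, (p²³)⁶ = p¹⁸, (p²³)⁷ = p¹⁷, (p²³)⁸ = p¹⁶, (p²³)⁹ = p¹⁵, (p²³)¹⁰ = p¹⁴, (p²³)¹¹ = p¹³, (p²³)¹² = p¹², (p²³)¹³ = p¹¹, (p²³)¹⁴ = p¹⁰, (p²³)¹⁵ = p⁹, (p²³)¹⁶ = p⁸, (p²³)¹⁷ = p⁷, (p²³)¹⁸ = p⁶, (p²³)¹⁹ = p⁵, (p²³)²⁰ = p⁴, (p²³)²¹ = p³, (p²³)²² = p², (p²³)²³ = p, (p²³)²⁴ = e.
The smallest positive k with (p²³)ᵏ = e is 24.

Answer: 24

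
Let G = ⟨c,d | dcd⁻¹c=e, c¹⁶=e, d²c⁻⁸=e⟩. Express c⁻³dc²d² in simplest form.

Multiply left to right, reducing at each step:
  (c¹³) · d = c⁵d⁻¹
  (c⁵d⁻¹) · c² = c³d⁻¹
  (c³d⁻¹) · d² = c³d

Answer: c³d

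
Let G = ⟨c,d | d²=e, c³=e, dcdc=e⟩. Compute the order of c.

Compute successive powers until reaching e:
  c¹ = c, c² = c², c³ = e.
The smallest positive k with cᵏ = e is 3.

Answer: 3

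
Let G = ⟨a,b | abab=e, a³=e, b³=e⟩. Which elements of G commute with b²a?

⟨b²a⟩ ⊆ C_G(b²a) since powers of b²a commute with b²a; so |C_G(b²a)| ≥ |⟨b²a⟩| = 3.
By orbit–stabilizer, |C_G(b²a)| = |G| / |conj. class of b²a| = 12 / 4 = 3.
The 3 elements commuting with b²a are {e, a²b, b²a}.

Answer: {e, a²b, b²a}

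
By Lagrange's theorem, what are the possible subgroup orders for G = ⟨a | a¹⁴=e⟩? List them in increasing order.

|G| = 14 = 2 · 7. By Lagrange's theorem the order of any subgroup divides 14; the divisors of 14 are 1, 2, 7, 14.

Answer: 1, 2, 7, 14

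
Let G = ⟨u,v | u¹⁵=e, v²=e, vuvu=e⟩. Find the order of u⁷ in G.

Compute successive powers until reaching e:
  (u⁷)¹ = u⁷, (u⁷)² = u¹⁴, (u⁷)³ = u⁶, (u⁷)⁴ = u¹³, (u⁷)⁵ = u⁵, (u⁷)⁶ = u¹², (u⁷)⁷ = u⁴, (u⁷)⁸ = u¹¹, (u⁷)⁹ = u³, (u⁷)¹⁰ = u¹⁰, (u⁷)¹¹ = u², (u⁷)¹² = u⁹, (u⁷)¹³ = u, (u⁷)¹⁴ = u⁸, (u⁷)¹⁵ = e.
The smallest positive k with (u⁷)ᵏ = e is 15.

Answer: 15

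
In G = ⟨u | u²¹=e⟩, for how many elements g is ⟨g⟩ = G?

G is cyclic of order 21. An element generates G iff its order is 21, and a cyclic group of order 21 has exactly φ(21) = 12 such elements.

Answer: 12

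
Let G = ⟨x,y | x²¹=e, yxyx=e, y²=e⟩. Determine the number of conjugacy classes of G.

The conjugacy classes (representative and size) are:
  [e] (size 1), [x²⁰] (size 2), [x²] (size 2), [x³] (size 2), [x¹⁷] (size 2), [x⁵] (size 2), [x⁶] (size 2), [x⁷] (size 2), [x⁸] (size 2), [x⁹] (size 2), [x¹⁰] (size 2), [y] (size 21).
Class equation: 1 + 2 + 2 + 2 + 2 + 2 + 2 + 2 + 2 + 2 + 2 + 21 = 42 = |G|. So G has 12 conjugacy classes.

Answer: 12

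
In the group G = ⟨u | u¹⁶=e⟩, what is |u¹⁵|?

Compute successive powers until reaching e:
  (u¹⁵)¹ = u¹⁵, (u¹⁵)² = u¹⁴, (u¹⁵)³ = u¹³, (u¹⁵)⁴ = u¹², (u¹⁵)⁵ = u¹¹, (u¹⁵)⁶ = u¹⁰, (u¹⁵)⁷ = u⁹, (u¹⁵)⁸ = u⁸, (u¹⁵)⁹ = u⁷, (u¹⁵)¹⁰ = u⁶, (u¹⁵)¹¹ = u⁵, (u¹⁵)¹² = u⁴, (u¹⁵)¹³ = u³, (u¹⁵)¹⁴ = u², (u¹⁵)¹⁵ = u, (u¹⁵)¹⁶ = e.
The smallest positive k with (u¹⁵)ᵏ = e is 16.

Answer: 16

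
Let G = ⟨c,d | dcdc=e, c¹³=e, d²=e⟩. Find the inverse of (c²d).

The order of (c²d) is 2 (smallest k with (c²d)ᵏ = e), so (c²d)⁻¹ = (c²d)¹ = c²d.
Check: (c²d) · (c²d) → (c²d) · c² = d;   d · d = e, giving e as required.

Answer: c²d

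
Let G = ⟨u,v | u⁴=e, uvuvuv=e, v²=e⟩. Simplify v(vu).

Compute v · (vu) by multiplying left to right and reducing via the relations at each step:
  v · v = e
  e · u = u

Answer: u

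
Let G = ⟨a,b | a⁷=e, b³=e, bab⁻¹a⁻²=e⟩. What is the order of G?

Enumerate words in the generators, reducing via the relations: the distinct elements are
  {a, b, e, ab, a², a³, a⁴, a⁵, a⁶, b², ab², a²b, a³b, a⁴b, a⁵b, a⁶b, a²b², a³b², a⁴b², a⁵b², a⁶b²}.
No further products give new elements, so |G| = 21.

Answer: 21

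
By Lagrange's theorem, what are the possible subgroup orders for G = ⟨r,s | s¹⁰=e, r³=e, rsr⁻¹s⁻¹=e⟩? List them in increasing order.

|G| = 30 = 2 · 3 · 5. By Lagrange's theorem the order of any subgroup divides 30; the divisors of 30 are 1, 2, 3, 5, 6, 10, 15, 30.

Answer: 1, 2, 3, 5, 6, 10, 15, 30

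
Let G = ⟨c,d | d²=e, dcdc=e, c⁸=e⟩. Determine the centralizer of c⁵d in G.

⟨c⁵d⟩ ⊆ C_G(c⁵d) since powers of c⁵d commute with c⁵d; so |C_G(c⁵d)| ≥ |⟨c⁵d⟩| = 2.
By orbit–stabilizer, |C_G(c⁵d)| = |G| / |conj. class of c⁵d| = 16 / 4 = 4.
The 4 elements commuting with c⁵d are {e, c⁴, cd, c⁵d}.

Answer: {e, c⁴, cd, c⁵d}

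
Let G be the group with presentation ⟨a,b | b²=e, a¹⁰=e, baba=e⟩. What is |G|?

Enumerate words in the generators, reducing via the relations: the distinct elements are
  {a, b, e, ab, a², a³, a⁴, a⁵, a⁶, a⁷, a⁸, a⁹, a²b, a³b, a⁴b, a⁵b, a⁶b, a⁷b, a⁸b, a⁹b}.
No further products give new elements, so |G| = 20.

Answer: 20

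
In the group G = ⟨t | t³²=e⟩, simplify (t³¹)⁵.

Compute successive powers of (t³¹), reducing at each step:
  (t³¹)²: (t³¹) · t³¹ = t³⁰
  (t³¹)³: (t³⁰) · t³¹ = t²⁹
  (t³¹)⁴: (t²⁹) · t³¹ = t²⁸
  (t³¹)⁵: (t²⁸) · t³¹ = t²⁷

Answer: t²⁷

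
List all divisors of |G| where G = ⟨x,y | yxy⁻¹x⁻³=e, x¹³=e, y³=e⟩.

|G| = 39 = 3 · 13. By Lagrange's theorem the order of any subgroup divides 39; the divisors of 39 are 1, 3, 13, 39.

Answer: 1, 3, 13, 39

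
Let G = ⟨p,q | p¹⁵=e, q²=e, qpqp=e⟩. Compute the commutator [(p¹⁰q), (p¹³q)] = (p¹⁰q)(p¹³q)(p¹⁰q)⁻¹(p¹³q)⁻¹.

[(p¹⁰q), (p¹³q)] = (p¹⁰q)·(p¹³q)·(p¹⁰q)⁻¹·(p¹³q)⁻¹.
  (p¹⁰q) · (p¹³q) = p¹²
  (p¹²) · (p¹⁰q) = p⁷q
  (p⁷q) · (p¹³q) = p⁹

Answer: p⁹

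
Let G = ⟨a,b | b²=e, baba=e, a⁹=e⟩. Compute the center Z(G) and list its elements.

An element z ∈ Z(G) iff z commutes with every generator.
For example e is central: e·a = a = a·e; e·b = b = b·e.
Whereas a ∉ Z(G) since a·b = ab ≠ a⁸b = b·a.
Checking each of the 18 elements this way gives Z(G) = {e}, of order 1.

Answer: {e}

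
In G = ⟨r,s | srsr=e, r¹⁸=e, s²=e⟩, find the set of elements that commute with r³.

⟨r³⟩ ⊆ C_G(r³) since powers of r³ commute with r³; so |C_G(r³)| ≥ |⟨r³⟩| = 6.
By orbit–stabilizer, |C_G(r³)| = |G| / |conj. class of r³| = 36 / 2 = 18.
The 18 elements commuting with r³ are {e, r, r², r³, r⁴, r⁵, r⁶, r⁷, r⁸, r⁹, r¹⁰, r¹¹, r¹², r¹³, r¹⁴, r¹⁵, r¹⁶, r¹⁷}.

Answer: {e, r, r², r³, r⁴, r⁵, r⁶, r⁷, r⁸, r⁹, r¹⁰, r¹¹, r¹², r¹³, r¹⁴, r¹⁵, r¹⁶, r¹⁷}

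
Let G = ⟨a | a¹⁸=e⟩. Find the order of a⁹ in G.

Compute successive powers until reaching e:
  (a⁹)¹ = a⁹, (a⁹)² = e.
The smallest positive k with (a⁹)ᵏ = e is 2.

Answer: 2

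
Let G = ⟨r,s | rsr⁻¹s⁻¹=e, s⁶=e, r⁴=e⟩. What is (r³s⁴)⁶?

Compute successive powers of (r³s⁴), reducing at each step:
  (r³s⁴)²: (r³s⁴) · r³ = r²s⁴;   (r²s⁴) · s⁴ = r²s²
  (r³s⁴)³: (r²s²) · r³ = rs²;   (rs²) · s⁴ = r
  (r³s⁴)⁴: r · r³ = e;   e · s⁴ = s⁴
  (r³s⁴)⁵: (s⁴) · r³ = r³s⁴;   (r³s⁴) · s⁴ = r³s²
  (r³s⁴)⁶: (r³s²) · r³ = r²s²;   (r²s²) · s⁴ = r²

Answer: r²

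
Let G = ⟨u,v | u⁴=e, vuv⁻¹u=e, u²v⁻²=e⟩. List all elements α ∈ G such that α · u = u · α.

⟨u⟩ ⊆ C_G(u) since powers of u commute with u; so |C_G(u)| ≥ |⟨u⟩| = 4.
By orbit–stabilizer, |C_G(u)| = |G| / |conj. class of u| = 8 / 2 = 4.
The 4 elements commuting with u are {e, u, u², u³}.

Answer: {e, u, u², u³}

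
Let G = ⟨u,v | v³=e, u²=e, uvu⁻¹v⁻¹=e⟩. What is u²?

Compute successive powers of u, reducing at each step:
  u²: u · u = e

Answer: e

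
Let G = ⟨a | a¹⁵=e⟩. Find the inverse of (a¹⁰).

The order of (a¹⁰) is 3 (smallest k with (a¹⁰)ᵏ = e), so (a¹⁰)⁻¹ = (a¹⁰)² = a⁵.
Check: (a¹⁰) · (a⁵) → (a¹⁰) · a⁵ = e, giving e as required.

Answer: a⁵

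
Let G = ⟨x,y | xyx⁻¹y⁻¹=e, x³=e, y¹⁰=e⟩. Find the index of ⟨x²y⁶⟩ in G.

First find ord(x²y⁶) by computing successive powers:
  (x²y⁶)¹ = x²y⁶, (x²y⁶)² = xy², (x²y⁶)³ = y⁸, (x²y⁶)⁴ = x²y⁴, (x²y⁶)⁵ = x, (x²y⁶)⁶ = y⁶, (x²y⁶)⁷ = x²y², (x²y⁶)⁸ = xy⁸, (x²y⁶)⁹ = y⁴, (x²y⁶)¹⁰ = x², (x²y⁶)¹¹ = xy⁶, (x²y⁶)¹² = y², (x²y⁶)¹³ = x²y⁸, (x²y⁶)¹⁴ = xy⁴, (x²y⁶)¹⁵ = e.
So |⟨x²y⁶⟩| = ord(x²y⁶) = 15. With |G| = 30, by Lagrange [G : ⟨x²y⁶⟩] = 30/15 = 2.

Answer: 2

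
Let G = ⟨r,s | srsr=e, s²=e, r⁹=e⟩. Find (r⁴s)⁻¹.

The order of (r⁴s) is 2 (smallest k with (r⁴s)ᵏ = e), so (r⁴s)⁻¹ = (r⁴s)¹ = r⁴s.
Check: (r⁴s) · (r⁴s) → (r⁴s) · r⁴ = s;   s · s = e, giving e as required.

Answer: r⁴s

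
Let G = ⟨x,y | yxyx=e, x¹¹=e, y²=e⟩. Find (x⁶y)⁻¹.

The order of (x⁶y) is 2 (smallest k with (x⁶y)ᵏ = e), so (x⁶y)⁻¹ = (x⁶y)¹ = x⁶y.
Check: (x⁶y) · (x⁶y) → (x⁶y) · x⁶ = y;   y · y = e, giving e as required.

Answer: x⁶y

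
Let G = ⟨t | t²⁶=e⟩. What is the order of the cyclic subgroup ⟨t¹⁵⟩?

|⟨t¹⁵⟩| equals the order of t¹⁵. Compute successive powers until reaching e:
  (t¹⁵)¹ = t¹⁵, (t¹⁵)² = t⁴, (t¹⁵)³ = t¹⁹, (t¹⁵)⁴ = t⁸, (t¹⁵)⁵ = t²³, (t¹⁵)⁶ = t¹², (t¹⁵)⁷ = t, (t¹⁵)⁸ = t¹⁶, (t¹⁵)⁹ = t⁵, (t¹⁵)¹⁰ = t²⁰, (t¹⁵)¹¹ = t⁹, (t¹⁵)¹² = t²⁴, (t¹⁵)¹³ = t¹³, (t¹⁵)¹⁴ = t², (t¹⁵)¹⁵ = t¹⁷, (t¹⁵)¹⁶ = t⁶, (t¹⁵)¹⁷ = t²¹, (t¹⁵)¹⁸ = t¹⁰, (t¹⁵)¹⁹ = t²⁵, (t¹⁵)²⁰ = t¹⁴, (t¹⁵)²¹ = t³, (t¹⁵)²² = t¹⁸, (t¹⁵)²³ = t⁷, (t¹⁵)²⁴ = t²², (t¹⁵)²⁵ = t¹¹, (t¹⁵)²⁶ = e.
The smallest positive k with (t¹⁵)ᵏ = e is 26, so |⟨t¹⁵⟩| = 26.

Answer: 26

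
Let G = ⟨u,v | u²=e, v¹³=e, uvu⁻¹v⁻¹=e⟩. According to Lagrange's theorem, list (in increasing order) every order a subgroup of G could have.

|G| = 26 = 2 · 13. By Lagrange's theorem the order of any subgroup divides 26; the divisors of 26 are 1, 2, 13, 26.

Answer: 1, 2, 13, 26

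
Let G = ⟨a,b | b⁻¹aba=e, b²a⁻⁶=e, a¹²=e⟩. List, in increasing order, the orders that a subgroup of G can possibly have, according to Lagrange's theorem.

|G| = 24 = 2³ · 3. By Lagrange's theorem the order of any subgroup divides 24; the divisors of 24 are 1, 2, 3, 4, 6, 8, 12, 24.

Answer: 1, 2, 3, 4, 6, 8, 12, 24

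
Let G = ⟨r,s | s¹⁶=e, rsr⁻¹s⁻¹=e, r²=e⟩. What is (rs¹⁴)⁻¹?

The order of (rs¹⁴) is 8 (smallest k with (rs¹⁴)ᵏ = e), so (rs¹⁴)⁻¹ = (rs¹⁴)⁷ = rs².
Check: (rs¹⁴) · (rs²) → (rs¹⁴) · r = s¹⁴;   (s¹⁴) · s² = e, giving e as required.

Answer: rs²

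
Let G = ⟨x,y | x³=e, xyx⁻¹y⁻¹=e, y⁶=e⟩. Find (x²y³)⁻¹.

The order of (x²y³) is 6 (smallest k with (x²y³)ᵏ = e), so (x²y³)⁻¹ = (x²y³)⁵ = xy³.
Check: (x²y³) · (xy³) → (x²y³) · x = y³;   (y³) · y³ = e, giving e as required.

Answer: xy³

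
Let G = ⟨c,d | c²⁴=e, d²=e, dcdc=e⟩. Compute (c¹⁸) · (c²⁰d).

Compute (c¹⁸) · (c²⁰d) by multiplying left to right and reducing via the relations at each step:
  (c¹⁸) · c²⁰ = c¹⁴
  (c¹⁴) · d = c¹⁴d

Answer: c¹⁴d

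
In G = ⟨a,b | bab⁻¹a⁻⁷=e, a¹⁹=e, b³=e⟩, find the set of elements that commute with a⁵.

⟨a⁵⟩ ⊆ C_G(a⁵) since powers of a⁵ commute with a⁵; so |C_G(a⁵)| ≥ |⟨a⁵⟩| = 19.
By orbit–stabilizer, |C_G(a⁵)| = |G| / |conj. class of a⁵| = 57 / 3 = 19.
The 19 elements commuting with a⁵ are {e, a, a², a³, a⁴, a⁵, a⁶, a⁷, a⁸, a⁹, a¹⁰, a¹¹, a¹², a¹³, a¹⁴, a¹⁵, a¹⁶, a¹⁷, a¹⁸}.

Answer: {e, a, a², a³, a⁴, a⁵, a⁶, a⁷, a⁸, a⁹, a¹⁰, a¹¹, a¹², a¹³, a¹⁴, a¹⁵, a¹⁶, a¹⁷, a¹⁸}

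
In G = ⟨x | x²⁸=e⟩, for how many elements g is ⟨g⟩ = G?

G is cyclic of order 28. An element generates G iff its order is 28, and a cyclic group of order 28 has exactly φ(28) = 12 such elements.

Answer: 12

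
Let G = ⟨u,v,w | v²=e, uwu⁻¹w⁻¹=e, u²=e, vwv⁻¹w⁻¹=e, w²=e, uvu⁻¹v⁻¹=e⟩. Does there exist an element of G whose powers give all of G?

|G| = 8, but the maximum element order in G is 2 < 8. No single element generates all of G, so G is not cyclic.

Answer: No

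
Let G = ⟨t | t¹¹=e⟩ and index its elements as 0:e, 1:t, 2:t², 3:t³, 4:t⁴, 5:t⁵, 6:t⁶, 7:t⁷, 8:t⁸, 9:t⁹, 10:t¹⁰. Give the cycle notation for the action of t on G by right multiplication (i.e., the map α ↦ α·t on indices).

(0 1 2 3 4 5 6 7 8 9 10)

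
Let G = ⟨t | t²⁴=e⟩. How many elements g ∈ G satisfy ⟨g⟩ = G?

G is cyclic of order 24. An element generates G iff its order is 24, and a cyclic group of order 24 has exactly φ(24) = 8 such elements.

Answer: 8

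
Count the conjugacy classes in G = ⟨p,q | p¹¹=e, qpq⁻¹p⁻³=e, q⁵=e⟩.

The conjugacy classes (representative and size) are:
  [e] (size 1), [p³] (size 5), [p⁶] (size 5), [p⁷q] (size 11), [p⁹q²] (size 11), [p⁷q³] (size 11), [p⁷q⁴] (size 11).
Class equation: 1 + 5 + 5 + 11 + 11 + 11 + 11 = 55 = |G|. So G has 7 conjugacy classes.

Answer: 7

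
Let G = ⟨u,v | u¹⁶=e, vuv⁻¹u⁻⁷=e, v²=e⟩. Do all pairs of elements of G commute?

u·v = uv but v·u = u⁷v, so u·v ≠ v·u and G is not abelian.

Answer: No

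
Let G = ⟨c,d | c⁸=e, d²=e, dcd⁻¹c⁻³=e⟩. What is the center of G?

An element z ∈ Z(G) iff z commutes with every generator.
For example c⁴ is central: (c⁴)·c = c⁵ = c·(c⁴); (c⁴)·d = c⁴d = d·(c⁴).
Whereas c ∉ Z(G) since c·d = cd ≠ c³d = d·c.
Checking each of the 16 elements this way gives Z(G) = {e, c⁴}, of order 2.

Answer: {e, c⁴}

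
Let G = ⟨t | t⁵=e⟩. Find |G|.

G is generated by a single element, so G is cyclic. The relator gives t⁵ = e and no smaller power is forced to be e, so the 5 powers {e, t, t², t³, t⁴} are distinct. Hence |G| = 5.

Answer: 5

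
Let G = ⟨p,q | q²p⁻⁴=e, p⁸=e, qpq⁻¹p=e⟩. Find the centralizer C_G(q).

⟨q⟩ ⊆ C_G(q) since powers of q commute with q; so |C_G(q)| ≥ |⟨q⟩| = 4.
By orbit–stabilizer, |C_G(q)| = |G| / |conj. class of q| = 16 / 4 = 4.
The 4 elements commuting with q are {e, p⁴, q, q⁻¹}.

Answer: {e, p⁴, q, q⁻¹}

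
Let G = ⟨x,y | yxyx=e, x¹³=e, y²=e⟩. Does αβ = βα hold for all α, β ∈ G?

x·y = xy but y·x = x¹²y, so x·y ≠ y·x and G is not abelian.

Answer: No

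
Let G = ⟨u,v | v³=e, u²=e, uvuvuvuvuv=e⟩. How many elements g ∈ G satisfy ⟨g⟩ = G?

⟨g⟩ = G would require ord(g) = |G| = 60, but the maximum element order in G is 5 < 60. So G is not cyclic and no single element generates it: the count is 0.

Answer: 0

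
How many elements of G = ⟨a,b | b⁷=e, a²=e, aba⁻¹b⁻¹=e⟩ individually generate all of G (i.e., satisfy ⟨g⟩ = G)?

G is cyclic of order 14. An element generates G iff its order is 14, and a cyclic group of order 14 has exactly φ(14) = 6 such elements.

Answer: 6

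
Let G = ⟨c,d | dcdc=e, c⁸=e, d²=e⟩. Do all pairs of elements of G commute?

c·d = cd but d·c = c⁷d, so c·d ≠ d·c and G is not abelian.

Answer: No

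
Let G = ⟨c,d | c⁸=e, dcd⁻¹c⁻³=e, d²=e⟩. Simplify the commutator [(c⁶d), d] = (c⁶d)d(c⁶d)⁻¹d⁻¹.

[(c⁶d), d] = (c⁶d)·d·(c⁶d)⁻¹·d⁻¹.
  (c⁶d) · d = c⁶
  (c⁶) · (c⁶d) = c⁴d
  (c⁴d) · d = c⁴

Answer: c⁴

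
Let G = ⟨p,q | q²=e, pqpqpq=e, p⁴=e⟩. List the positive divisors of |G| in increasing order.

|G| = 24 = 2³ · 3. By Lagrange's theorem the order of any subgroup divides 24; the divisors of 24 are 1, 2, 3, 4, 6, 8, 12, 24.

Answer: 1, 2, 3, 4, 6, 8, 12, 24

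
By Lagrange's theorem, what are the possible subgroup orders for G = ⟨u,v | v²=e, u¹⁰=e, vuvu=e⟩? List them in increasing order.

|G| = 20 = 2² · 5. By Lagrange's theorem the order of any subgroup divides 20; the divisors of 20 are 1, 2, 4, 5, 10, 20.

Answer: 1, 2, 4, 5, 10, 20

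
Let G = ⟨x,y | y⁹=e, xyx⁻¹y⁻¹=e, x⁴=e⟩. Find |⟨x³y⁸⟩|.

|⟨x³y⁸⟩| equals the order of x³y⁸. Compute successive powers until reaching e:
  (x³y⁸)¹ = x³y⁸, (x³y⁸)² = x²y⁷, (x³y⁸)³ = xy⁶, (x³y⁸)⁴ = y⁵, (x³y⁸)⁵ = x³y⁴, (x³y⁸)⁶ = x²y³, (x³y⁸)⁷ = xy², (x³y⁸)⁸ = y, (x³y⁸)⁹ = x³, (x³y⁸)¹⁰ = x²y⁸, (x³y⁸)¹¹ = xy⁷, (x³y⁸)¹² = y⁶, (x³y⁸)¹³ = x³y⁵, (x³y⁸)¹⁴ = x²y⁴, (x³y⁸)¹⁵ = xy³, (x³y⁸)¹⁶ = y², (x³y⁸)¹⁷ = x³y, (x³y⁸)¹⁸ = x², (x³y⁸)¹⁹ = xy⁸, (x³y⁸)²⁰ = y⁷, (x³y⁸)²¹ = x³y⁶, (x³y⁸)²² = x²y⁵, (x³y⁸)²³ = xy⁴, (x³y⁸)²⁴ = y³, (x³y⁸)²⁵ = x³y², (x³y⁸)²⁶ = x²y, (x³y⁸)²⁷ = x, (x³y⁸)²⁸ = y⁸, (x³y⁸)²⁹ = x³y⁷, (x³y⁸)³⁰ = x²y⁶, (x³y⁸)³¹ = xy⁵, (x³y⁸)³² = y⁴, (x³y⁸)³³ = x³y³, (x³y⁸)³⁴ = x²y², (x³y⁸)³⁵ = xy, (x³y⁸)³⁶ = e.
The smallest positive k with (x³y⁸)ᵏ = e is 36, so |⟨x³y⁸⟩| = 36.

Answer: 36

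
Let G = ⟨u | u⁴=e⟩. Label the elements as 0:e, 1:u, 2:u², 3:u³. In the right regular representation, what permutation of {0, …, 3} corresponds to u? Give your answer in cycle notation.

(0 1 2 3)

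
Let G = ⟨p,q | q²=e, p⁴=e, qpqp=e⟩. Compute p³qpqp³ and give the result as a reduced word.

Multiply left to right, reducing at each step:
  (p³) · q = p³q
  (p³q) · p = p²q
  (p²q) · q = p²
  (p²) · p³ = p

Answer: p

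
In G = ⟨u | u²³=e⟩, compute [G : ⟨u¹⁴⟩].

First find ord(u¹⁴) by computing successive powers:
  (u¹⁴)¹ = u¹⁴, (u¹⁴)² = u⁵, (u¹⁴)³ = u¹⁹, (u¹⁴)⁴ = u¹⁰, (u¹⁴)⁵ = u, (u¹⁴)⁶ = u¹⁵, (u¹⁴)⁷ = u⁶, (u¹⁴)⁸ = u²⁰, (u¹⁴)⁹ = u¹¹, (u¹⁴)¹⁰ = u², (u¹⁴)¹¹ = u¹⁶, (u¹⁴)¹² = u⁷, (u¹⁴)¹³ = u²¹, (u¹⁴)¹⁴ = u¹², (u¹⁴)¹⁵ = u³, (u¹⁴)¹⁶ = u¹⁷, (u¹⁴)¹⁷ = u⁸, (u¹⁴)¹⁸ = u²², (u¹⁴)¹⁹ = u¹³, (u¹⁴)²⁰ = u⁴, (u¹⁴)²¹ = u¹⁸, (u¹⁴)²² = u⁹, (u¹⁴)²³ = e.
So |⟨u¹⁴⟩| = ord(u¹⁴) = 23. With |G| = 23, by Lagrange [G : ⟨u¹⁴⟩] = 23/23 = 1.

Answer: 1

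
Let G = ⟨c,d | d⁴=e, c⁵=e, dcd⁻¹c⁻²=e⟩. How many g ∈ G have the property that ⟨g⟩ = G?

⟨g⟩ = G would require ord(g) = |G| = 20, but the maximum element order in G is 5 < 20. So G is not cyclic and no single element generates it: the count is 0.

Answer: 0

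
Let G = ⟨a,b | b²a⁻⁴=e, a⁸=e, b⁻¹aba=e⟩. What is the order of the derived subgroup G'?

G' = [G, G] is generated by all commutators. The generator-pair commutators are: [a, b] = a².
The subgroup they normally generate is {e, a², a⁴, a⁶}, of order 4.
Check: |G/G'| = 16/4 = 4 is the order of the abelianisation.

Answer: 4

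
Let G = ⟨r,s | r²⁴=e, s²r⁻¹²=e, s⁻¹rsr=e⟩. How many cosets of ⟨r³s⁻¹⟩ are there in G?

First find ord(r³s⁻¹) by computing successive powers:
  (r³s⁻¹)¹ = r³s⁻¹, (r³s⁻¹)² = r¹², (r³s⁻¹)³ = r³s, (r³s⁻¹)⁴ = e.
So |⟨r³s⁻¹⟩| = ord(r³s⁻¹) = 4. With |G| = 48, by Lagrange [G : ⟨r³s⁻¹⟩] = 48/4 = 12.

Answer: 12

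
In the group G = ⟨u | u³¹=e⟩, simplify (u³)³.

Compute successive powers of (u³), reducing at each step:
  (u³)²: (u³) · u³ = u⁶
  (u³)³: (u⁶) · u³ = u⁹

Answer: u⁹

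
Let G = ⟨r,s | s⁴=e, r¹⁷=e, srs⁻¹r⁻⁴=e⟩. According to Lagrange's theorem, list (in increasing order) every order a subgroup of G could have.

|G| = 68 = 2² · 17. By Lagrange's theorem the order of any subgroup divides 68; the divisors of 68 are 1, 2, 4, 17, 34, 68.

Answer: 1, 2, 4, 17, 34, 68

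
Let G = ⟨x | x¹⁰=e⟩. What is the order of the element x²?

Compute successive powers until reaching e:
  (x²)¹ = x², (x²)² = x⁴, (x²)³ = x⁶, (x²)⁴ = x⁸, (x²)⁵ = e.
The smallest positive k with (x²)ᵏ = e is 5.

Answer: 5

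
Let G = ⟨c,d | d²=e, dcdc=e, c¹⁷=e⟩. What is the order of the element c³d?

Compute successive powers until reaching e:
  (c³d)¹ = c³d, (c³d)² = e.
The smallest positive k with (c³d)ᵏ = e is 2.

Answer: 2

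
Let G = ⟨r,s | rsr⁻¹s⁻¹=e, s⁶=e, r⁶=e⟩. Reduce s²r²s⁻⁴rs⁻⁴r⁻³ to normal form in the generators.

Multiply left to right, reducing at each step:
  (s²) · r² = r²s²
  (r²s²) · s⁻⁴ = r²s⁴
  (r²s⁴) · r = r³s⁴
  (r³s⁴) · s⁻⁴ = r³
  (r³) · r⁻³ = e

Answer: e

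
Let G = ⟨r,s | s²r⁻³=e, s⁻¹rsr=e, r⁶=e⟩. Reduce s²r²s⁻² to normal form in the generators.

Multiply left to right, reducing at each step:
  (r³) · r² = r⁵
  (r⁵) · s⁻² = r²

Answer: r²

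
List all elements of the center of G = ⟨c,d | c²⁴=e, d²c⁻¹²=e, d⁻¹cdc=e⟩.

An element z ∈ Z(G) iff z commutes with every generator.
For example c¹² is central: (c¹²)·c = c¹³ = c·(c¹²); (c¹²)·d = d⁻¹ = d·(c¹²).
Whereas c ∉ Z(G) since c·d = cd ≠ c¹¹d⁻¹ = d·c.
Checking each of the 48 elements this way gives Z(G) = {e, c¹²}, of order 2.

Answer: {e, c¹²}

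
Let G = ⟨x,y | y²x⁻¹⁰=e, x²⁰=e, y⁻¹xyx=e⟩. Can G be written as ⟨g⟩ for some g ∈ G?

Every cyclic group is abelian. But x·y = xy while y·x = x⁹y⁻¹, so x·y ≠ y·x and G is not abelian. Hence G is not cyclic.

Answer: No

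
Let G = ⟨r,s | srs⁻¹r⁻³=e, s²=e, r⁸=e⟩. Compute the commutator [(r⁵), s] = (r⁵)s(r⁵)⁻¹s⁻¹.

[(r⁵), s] = (r⁵)·s·(r⁵)⁻¹·s⁻¹.
  (r⁵) · s = r⁵s
  (r⁵s) · (r³) = r⁶s
  (r⁶s) · s = r⁶

Answer: r⁶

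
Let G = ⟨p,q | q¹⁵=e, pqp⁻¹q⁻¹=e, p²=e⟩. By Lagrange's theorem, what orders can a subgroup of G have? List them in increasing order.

|G| = 30 = 2 · 3 · 5. By Lagrange's theorem the order of any subgroup divides 30; the divisors of 30 are 1, 2, 3, 5, 6, 10, 15, 30.

Answer: 1, 2, 3, 5, 6, 10, 15, 30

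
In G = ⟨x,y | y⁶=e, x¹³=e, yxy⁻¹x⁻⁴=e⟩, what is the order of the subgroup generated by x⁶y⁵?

|⟨x⁶y⁵⟩| equals the order of x⁶y⁵. Compute successive powers until reaching e:
  (x⁶y⁵)¹ = x⁶y⁵, (x⁶y⁵)² = xy⁴, (x⁶y⁵)³ = x³y³, (x⁶y⁵)⁴ = x¹⁰y², (x⁶y⁵)⁵ = x²y, (x⁶y⁵)⁶ = e.
The smallest positive k with (x⁶y⁵)ᵏ = e is 6, so |⟨x⁶y⁵⟩| = 6.

Answer: 6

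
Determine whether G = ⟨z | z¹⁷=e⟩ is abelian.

G has a single generator, so G is cyclic and hence abelian.

Answer: Yes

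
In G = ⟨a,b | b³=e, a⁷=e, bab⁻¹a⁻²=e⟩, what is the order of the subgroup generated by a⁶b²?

|⟨a⁶b²⟩| equals the order of a⁶b². Compute successive powers until reaching e:
  (a⁶b²)¹ = a⁶b², (a⁶b²)² = a²b, (a⁶b²)³ = e.
The smallest positive k with (a⁶b²)ᵏ = e is 3, so |⟨a⁶b²⟩| = 3.

Answer: 3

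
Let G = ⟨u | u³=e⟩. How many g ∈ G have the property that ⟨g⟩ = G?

G is cyclic of order 3. An element generates G iff its order is 3, and a cyclic group of order 3 has exactly φ(3) = 2 such elements.

Answer: 2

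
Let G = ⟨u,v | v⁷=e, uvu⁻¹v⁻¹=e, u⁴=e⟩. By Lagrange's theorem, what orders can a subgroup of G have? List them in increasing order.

|G| = 28 = 2² · 7. By Lagrange's theorem the order of any subgroup divides 28; the divisors of 28 are 1, 2, 4, 7, 14, 28.

Answer: 1, 2, 4, 7, 14, 28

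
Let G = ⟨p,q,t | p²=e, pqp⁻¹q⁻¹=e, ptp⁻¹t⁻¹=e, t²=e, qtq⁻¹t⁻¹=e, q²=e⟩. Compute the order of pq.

Compute successive powers until reaching e:
  (pq)¹ = pq, (pq)² = e.
The smallest positive k with (pq)ᵏ = e is 2.

Answer: 2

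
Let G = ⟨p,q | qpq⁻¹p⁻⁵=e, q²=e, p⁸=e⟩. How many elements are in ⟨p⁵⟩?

|⟨p⁵⟩| equals the order of p⁵. Compute successive powers until reaching e:
  (p⁵)¹ = p⁵, (p⁵)² = p², (p⁵)³ = p⁷, (p⁵)⁴ = p⁴, (p⁵)⁵ = p, (p⁵)⁶ = p⁶, (p⁵)⁷ = p³, (p⁵)⁸ = e.
The smallest positive k with (p⁵)ᵏ = e is 8, so |⟨p⁵⟩| = 8.

Answer: 8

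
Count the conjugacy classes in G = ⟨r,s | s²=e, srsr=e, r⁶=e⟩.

The conjugacy classes (representative and size) are:
  [e] (size 1), [r⁵] (size 2), [r⁴] (size 2), [r³] (size 1), [s] (size 3), [r³s] (size 3).
Class equation: 1 + 2 + 2 + 1 + 3 + 3 = 12 = |G|. So G has 6 conjugacy classes.

Answer: 6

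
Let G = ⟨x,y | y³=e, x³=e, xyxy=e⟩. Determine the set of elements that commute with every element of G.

An element z ∈ Z(G) iff z commutes with every generator.
For example e is central: e·x = x = x·e; e·y = y = y·e.
Whereas x ∉ Z(G) since x·y = xy ≠ x²y² = y·x.
Checking each of the 12 elements this way gives Z(G) = {e}, of order 1.

Answer: {e}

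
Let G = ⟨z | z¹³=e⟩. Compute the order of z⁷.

Compute successive powers until reaching e:
  (z⁷)¹ = z⁷, (z⁷)² = z, (z⁷)³ = z⁸, (z⁷)⁴ = z², (z⁷)⁵ = z⁹, (z⁷)⁶ = z³, (z⁷)⁷ = z¹⁰, (z⁷)⁸ = z⁴, (z⁷)⁹ = z¹¹, (z⁷)¹⁰ = z⁵, (z⁷)¹¹ = z¹², (z⁷)¹² = z⁶, (z⁷)¹³ = e.
The smallest positive k with (z⁷)ᵏ = e is 13.

Answer: 13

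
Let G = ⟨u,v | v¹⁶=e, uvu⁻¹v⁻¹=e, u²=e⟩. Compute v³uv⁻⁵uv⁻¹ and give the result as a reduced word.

Multiply left to right, reducing at each step:
  (v³) · u = uv³
  (uv³) · v⁻⁵ = uv¹⁴
  (uv¹⁴) · u = v¹⁴
  (v¹⁴) · v⁻¹ = v¹³

Answer: v¹³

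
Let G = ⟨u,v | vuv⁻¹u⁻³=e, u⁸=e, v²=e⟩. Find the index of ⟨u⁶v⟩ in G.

First find ord(u⁶v) by computing successive powers:
  (u⁶v)¹ = u⁶v, (u⁶v)² = e.
So |⟨u⁶v⟩| = ord(u⁶v) = 2. With |G| = 16, by Lagrange [G : ⟨u⁶v⟩] = 16/2 = 8.

Answer: 8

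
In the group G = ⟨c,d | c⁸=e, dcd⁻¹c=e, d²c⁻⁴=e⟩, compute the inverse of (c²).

The order of (c²) is 4 (smallest k with (c²)ᵏ = e), so (c²)⁻¹ = (c²)³ = c⁶.
Check: (c²) · (c⁶) → (c²) · c⁶ = e, giving e as required.

Answer: c⁶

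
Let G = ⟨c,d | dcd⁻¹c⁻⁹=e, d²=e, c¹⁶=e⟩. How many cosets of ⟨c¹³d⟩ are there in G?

First find ord(c¹³d) by computing successive powers:
  (c¹³d)¹ = c¹³d, (c¹³d)² = c², (c¹³d)³ = c¹⁵d, (c¹³d)⁴ = c⁴, (c¹³d)⁵ = cd, (c¹³d)⁶ = c⁶, (c¹³d)⁷ = c³d, (c¹³d)⁸ = c⁸, (c¹³d)⁹ = c⁵d, (c¹³d)¹⁰ = c¹⁰, (c¹³d)¹¹ = c⁷d, (c¹³d)¹² = c¹², (c¹³d)¹³ = c⁹d, (c¹³d)¹⁴ = c¹⁴, (c¹³d)¹⁵ = c¹¹d, (c¹³d)¹⁶ = e.
So |⟨c¹³d⟩| = ord(c¹³d) = 16. With |G| = 32, by Lagrange [G : ⟨c¹³d⟩] = 32/16 = 2.

Answer: 2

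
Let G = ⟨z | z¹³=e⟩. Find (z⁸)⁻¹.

The order of (z⁸) is 13 (smallest k with (z⁸)ᵏ = e), so (z⁸)⁻¹ = (z⁸)¹² = z⁵.
Check: (z⁸) · (z⁵) → (z⁸) · z⁵ = e, giving e as required.

Answer: z⁵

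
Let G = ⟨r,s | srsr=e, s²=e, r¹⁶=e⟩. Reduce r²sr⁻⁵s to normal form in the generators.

Multiply left to right, reducing at each step:
  (r²) · s = r²s
  (r²s) · r⁻⁵ = r⁷s
  (r⁷s) · s = r⁷

Answer: r⁷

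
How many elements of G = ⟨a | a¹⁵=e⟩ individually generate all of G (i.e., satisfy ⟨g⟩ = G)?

G is cyclic of order 15. An element generates G iff its order is 15, and a cyclic group of order 15 has exactly φ(15) = 8 such elements.

Answer: 8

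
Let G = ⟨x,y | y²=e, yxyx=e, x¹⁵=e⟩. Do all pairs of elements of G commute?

x·y = xy but y·x = x¹⁴y, so x·y ≠ y·x and G is not abelian.

Answer: No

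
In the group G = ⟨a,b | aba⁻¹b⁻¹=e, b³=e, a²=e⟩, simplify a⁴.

Compute successive powers of a, reducing at each step:
  a²: a · a = e
  a³: e · a = a
  a⁴: a · a = e

Answer: e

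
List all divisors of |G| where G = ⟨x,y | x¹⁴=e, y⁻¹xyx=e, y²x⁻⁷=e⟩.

|G| = 28 = 2² · 7. By Lagrange's theorem the order of any subgroup divides 28; the divisors of 28 are 1, 2, 4, 7, 14, 28.

Answer: 1, 2, 4, 7, 14, 28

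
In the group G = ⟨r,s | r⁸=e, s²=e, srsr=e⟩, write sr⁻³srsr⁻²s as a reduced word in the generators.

Multiply left to right, reducing at each step:
  s · r⁻³ = r³s
  (r³s) · s = r³
  (r³) · r = r⁴
  (r⁴) · s = r⁴s
  (r⁴s) · r⁻² = r⁶s
  (r⁶s) · s = r⁶

Answer: r⁶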